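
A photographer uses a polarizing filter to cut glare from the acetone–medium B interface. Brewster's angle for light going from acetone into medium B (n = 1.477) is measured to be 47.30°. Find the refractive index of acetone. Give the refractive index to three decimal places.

n ≈ 1.363

Brewster's law: tan θ_B = n₂/n₁ (light incident in acetone, refracted into medium B).
n₁ = n₂ / tan θ_B = 1.477 / tan 47.30° = 1.363.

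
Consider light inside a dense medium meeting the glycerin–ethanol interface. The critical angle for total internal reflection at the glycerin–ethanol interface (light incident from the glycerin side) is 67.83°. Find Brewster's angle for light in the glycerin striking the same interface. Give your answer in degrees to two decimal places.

θ_B ≈ 42.80°

sin θ_c = n₂/n₁, so n₂/n₁ = sin 67.83° = 0.9261.
Brewster: tan θ_B = n₂/n₁ = 0.9261.
θ_B = arctan(0.9261) = 42.80°.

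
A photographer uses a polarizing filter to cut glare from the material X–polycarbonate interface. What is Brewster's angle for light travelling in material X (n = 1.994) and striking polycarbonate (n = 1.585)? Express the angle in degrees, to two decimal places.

θ_B ≈ 38.48°

Brewster's condition: tan θ_B = n₂/n₁ = 1.585/1.994 = 0.7949.
θ_B = arctan(0.7949) = 38.48°.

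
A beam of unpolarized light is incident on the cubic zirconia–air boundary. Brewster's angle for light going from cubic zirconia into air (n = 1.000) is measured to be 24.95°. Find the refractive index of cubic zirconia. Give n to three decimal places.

Full polarization of the reflected beam means tan θ_B = n₂/n₁, where n₁ is the incident medium (cubic zirconia).
n₁ = n₂ / tan θ_B = 1.000 / tan 24.95° = 2.149.

n ≈ 2.149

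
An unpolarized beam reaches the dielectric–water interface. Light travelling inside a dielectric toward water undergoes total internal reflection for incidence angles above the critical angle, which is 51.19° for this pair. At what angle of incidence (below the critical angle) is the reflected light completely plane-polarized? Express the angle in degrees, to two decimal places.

sin θ_c = n₂/n₁, so n₂/n₁ = sin 51.19° = 0.7792.
Brewster: tan θ_B = n₂/n₁ = 0.7792.
θ_B = arctan(0.7792) = 37.93°.

θ_B ≈ 37.93°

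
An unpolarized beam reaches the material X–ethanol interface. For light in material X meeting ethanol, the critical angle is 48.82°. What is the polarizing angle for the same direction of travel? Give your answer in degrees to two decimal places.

sin θ_c = n₂/n₁, so n₂/n₁ = sin 48.82° = 0.7526.
Brewster: tan θ_B = n₂/n₁ = 0.7526.
θ_B = arctan(0.7526) = 36.97°.

θ_B ≈ 36.97°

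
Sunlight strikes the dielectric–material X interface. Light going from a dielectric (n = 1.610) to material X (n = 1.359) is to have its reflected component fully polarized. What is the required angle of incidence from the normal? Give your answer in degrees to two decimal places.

θ_B ≈ 40.17°

Here n₂/n₁ = 1.359/1.610 = 0.8441, and Brewster's law gives tan θ_B = n₂/n₁. Taking the arctangent, θ_B = 40.17°.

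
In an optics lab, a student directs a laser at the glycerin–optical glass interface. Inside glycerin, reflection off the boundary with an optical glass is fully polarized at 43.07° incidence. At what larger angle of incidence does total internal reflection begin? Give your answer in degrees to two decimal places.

n₂/n₁ = tan 43.07° = 0.9348; the critical angle satisfies sin θ_c = n₂/n₁.
θ_c = arcsin(0.9348) = 69.20°.

θ_c ≈ 69.20°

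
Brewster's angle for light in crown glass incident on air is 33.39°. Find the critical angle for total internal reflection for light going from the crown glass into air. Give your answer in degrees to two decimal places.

tan θ_B = n₂/n₁ = tan 33.39° = 0.6591.
Total internal reflection: sin θ_c = n₂/n₁ = 0.6591.
θ_c = arcsin(0.6591) = 41.23°.

θ_c ≈ 41.23°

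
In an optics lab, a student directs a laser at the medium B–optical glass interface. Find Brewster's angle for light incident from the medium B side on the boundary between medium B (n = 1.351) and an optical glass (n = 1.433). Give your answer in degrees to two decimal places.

At Brewster's angle the reflected and refracted rays are perpendicular, which with Snell's law gives tan θ_B = n₂/n₁.
tan θ_B = n₂/n₁ = 1.433/1.351 = 1.0607.
So θ_B = arctan 1.0607 = 46.69°.

θ_B ≈ 46.69°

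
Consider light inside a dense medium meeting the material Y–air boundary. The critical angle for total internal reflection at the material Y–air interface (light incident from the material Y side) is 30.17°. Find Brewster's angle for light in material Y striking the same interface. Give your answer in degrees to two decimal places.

sin θ_c = n₂/n₁, so n₂/n₁ = sin 30.17° = 0.5026.
Brewster: tan θ_B = n₂/n₁ = 0.5026.
θ_B = arctan(0.5026) = 26.68°.

θ_B ≈ 26.68°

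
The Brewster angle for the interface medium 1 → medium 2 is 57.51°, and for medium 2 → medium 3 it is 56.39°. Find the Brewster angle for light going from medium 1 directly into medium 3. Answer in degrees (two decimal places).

tan θ_B(1→2) = n₂/n₁ = tan 57.51° = 1.5703.
tan θ_B(2→3) = n₃/n₂ = tan 56.39° = 1.5046.
n₃/n₁ = 2.3626. Then tan θ_B(1→3) = n₃/n₁, so θ_B(1→3) = arctan(2.3626) = 67.06°.

θ_B ≈ 67.06°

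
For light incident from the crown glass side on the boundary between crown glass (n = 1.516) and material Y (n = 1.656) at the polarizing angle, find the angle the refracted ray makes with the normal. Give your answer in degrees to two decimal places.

θ_t ≈ 42.47°

First find Brewster's angle: tan θ_B = 1.656/1.516 = 1.0923, giving θ_B = 47.53°.
The refracted ray is perpendicular to the reflected ray, so θ_t = 90° − θ_B = 42.47°.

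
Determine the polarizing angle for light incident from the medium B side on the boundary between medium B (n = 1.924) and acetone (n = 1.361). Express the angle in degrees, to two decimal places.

θ_B ≈ 35.27°

The reflected p-component vanishes when tan θ_B = n₂/n₁.
Brewster's condition: tan θ_B = n₂/n₁ = 1.361/1.924 = 0.7074. Taking the arctangent, θ_B = 35.27°.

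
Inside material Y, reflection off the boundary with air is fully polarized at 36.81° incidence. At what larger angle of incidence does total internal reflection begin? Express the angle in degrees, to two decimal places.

tan θ_B = n₂/n₁ = tan 36.81° = 0.7484.
Total internal reflection: sin θ_c = n₂/n₁ = 0.7484.
θ_c = arcsin(0.7484) = 48.45°.

θ_c ≈ 48.45°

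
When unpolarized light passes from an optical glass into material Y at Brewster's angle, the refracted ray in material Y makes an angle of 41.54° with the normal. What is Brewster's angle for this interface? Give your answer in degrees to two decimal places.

θ_B ≈ 48.46°

Brewster's condition makes the reflected and refracted beams perpendicular: θ_B + θ_t = 90°.
θ_B = 90° − 41.54° = 48.46°.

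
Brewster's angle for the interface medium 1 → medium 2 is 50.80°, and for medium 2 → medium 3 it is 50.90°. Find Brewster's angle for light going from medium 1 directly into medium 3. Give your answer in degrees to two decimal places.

θ_B ≈ 56.46°

n₂/n₁ = tan 50.80° = 1.2261 and n₃/n₂ = tan 50.90° = 1.2305.
n₃/n₁ = 1.5087. Then tan θ_B(1→3) = n₃/n₁, so θ_B(1→3) = arctan(1.5087) = 56.46°.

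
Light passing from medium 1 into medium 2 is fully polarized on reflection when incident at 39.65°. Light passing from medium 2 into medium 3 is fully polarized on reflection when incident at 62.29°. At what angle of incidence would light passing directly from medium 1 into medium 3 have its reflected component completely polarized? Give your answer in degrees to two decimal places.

θ_B ≈ 57.63°

tan θ_B(1→2) = n₂/n₁ = tan 39.65° = 0.8287.
tan θ_B(2→3) = n₃/n₂ = tan 62.29° = 1.9039.
n₃/n₁ = 1.5779. Then tan θ_B(1→3) = n₃/n₁, so θ_B(1→3) = arctan(1.5779) = 57.63°.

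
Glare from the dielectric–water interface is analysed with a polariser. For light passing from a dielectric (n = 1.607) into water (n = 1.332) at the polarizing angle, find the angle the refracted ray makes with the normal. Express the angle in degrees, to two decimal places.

θ_t ≈ 50.35°

θ_B = arctan(n₂/n₁) = arctan(1.332/1.607) = 39.65°.
Since θ_B + θ_t = 90° at Brewster incidence, θ_t = 90° − 39.65° = 50.35°.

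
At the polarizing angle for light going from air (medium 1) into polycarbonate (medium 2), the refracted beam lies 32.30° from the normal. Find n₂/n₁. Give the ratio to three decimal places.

At Brewster incidence θ_B = 90° − θ_t = 90° − 32.30° = 57.70°.
tan θ_B = n₂/n₁, so n₂/n₁ = tan 57.70° = 1.582.

n₂/n₁ ≈ 1.582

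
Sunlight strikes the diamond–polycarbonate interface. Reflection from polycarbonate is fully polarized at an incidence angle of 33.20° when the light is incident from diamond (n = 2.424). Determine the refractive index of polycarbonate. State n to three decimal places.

n ≈ 1.586

Brewster's law: tan θ_B = n₂/n₁ (light incident in diamond, refracted into polycarbonate).
n₂ = n₁ tan θ_B = 2.424 × tan 33.20° = 1.586.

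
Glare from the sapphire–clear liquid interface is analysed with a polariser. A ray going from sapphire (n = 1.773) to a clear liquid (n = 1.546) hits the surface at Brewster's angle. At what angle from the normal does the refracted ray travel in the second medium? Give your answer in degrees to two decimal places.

First find Brewster's angle: tan θ_B = 1.546/1.773 = 0.8720, giving θ_B = 41.09°.
At Brewster's angle the reflected and refracted rays are perpendicular, so θ_t = 90° − θ_B = 90° − 41.09° = 48.91°.

θ_t ≈ 48.91°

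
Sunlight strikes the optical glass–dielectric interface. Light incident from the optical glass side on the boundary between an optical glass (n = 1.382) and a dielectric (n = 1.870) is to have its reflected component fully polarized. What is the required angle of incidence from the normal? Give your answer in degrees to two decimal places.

tan θ_B = n₂/n₁ = 1.870/1.382 = 1.3531.
θ_B = arctan(1.3531) = 53.53°.

θ_B ≈ 53.53°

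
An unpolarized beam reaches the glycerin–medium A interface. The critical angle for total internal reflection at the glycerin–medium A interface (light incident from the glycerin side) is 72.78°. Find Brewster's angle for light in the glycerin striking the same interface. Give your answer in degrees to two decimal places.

At the critical angle sin θ_c = n₂/n₁, giving n₂/n₁ = sin 72.78° = 0.9552.
Then tan θ_B = n₂/n₁ = 0.9552, so θ_B = arctan 0.9552 = 43.69°.

θ_B ≈ 43.69°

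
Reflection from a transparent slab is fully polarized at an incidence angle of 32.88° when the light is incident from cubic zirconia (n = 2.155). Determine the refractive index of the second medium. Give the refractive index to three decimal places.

n ≈ 1.393

Brewster's law: tan θ_B = n₂/n₁ (light incident in cubic zirconia, refracted into a transparent slab).
n₂ = n₁ tan θ_B = 2.155 × tan 32.88° = 1.393.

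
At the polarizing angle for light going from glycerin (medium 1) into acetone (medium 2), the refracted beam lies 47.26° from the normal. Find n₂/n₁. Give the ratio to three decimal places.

n₂/n₁ ≈ 0.924

θ_B + θ_t = 90°, so θ_B = 90° − 47.26° = 42.74°.
Then n₂/n₁ = tan θ_B = tan 42.74° = 0.924.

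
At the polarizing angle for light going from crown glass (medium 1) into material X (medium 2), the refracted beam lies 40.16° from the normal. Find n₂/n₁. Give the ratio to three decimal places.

n₂/n₁ ≈ 1.185

At Brewster incidence θ_B = 90° − θ_t = 90° − 40.16° = 49.84°.
Then n₂/n₁ = tan θ_B = tan 49.84° = 1.185.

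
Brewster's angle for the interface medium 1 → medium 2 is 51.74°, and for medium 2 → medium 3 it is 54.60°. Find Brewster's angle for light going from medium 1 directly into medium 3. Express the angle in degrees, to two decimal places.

θ_B ≈ 60.73°

tan θ_B(1→2) = n₂/n₁ = tan 51.74° = 1.2680.
tan θ_B(2→3) = n₃/n₂ = tan 54.60° = 1.4071.
So n₃/n₁ = (n₂/n₁)(n₃/n₂) = 1.2680 × 1.4071 = 1.7843.
θ_B(1→3) = arctan(1.7843) = 60.73°.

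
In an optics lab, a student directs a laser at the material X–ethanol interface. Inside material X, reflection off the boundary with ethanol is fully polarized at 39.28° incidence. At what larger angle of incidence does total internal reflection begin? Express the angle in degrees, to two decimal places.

θ_c ≈ 54.88°

tan θ_B = n₂/n₁ = tan 39.28° = 0.8179.
Total internal reflection: sin θ_c = n₂/n₁ = 0.8179.
θ_c = arcsin(0.8179) = 54.88°.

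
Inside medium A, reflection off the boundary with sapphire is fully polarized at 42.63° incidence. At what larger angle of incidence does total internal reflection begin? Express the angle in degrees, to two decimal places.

From Brewster, n₂/n₁ = tan θ_B = tan 42.63° = 0.9205.
Then sin θ_c = n₂/n₁ = 0.9205, so θ_c = arcsin 0.9205 = 67.00°.

θ_c ≈ 67.00°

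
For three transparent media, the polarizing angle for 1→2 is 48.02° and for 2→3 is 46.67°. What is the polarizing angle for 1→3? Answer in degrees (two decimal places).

θ_B ≈ 49.68°

Each Brewster angle gives a ratio: n₂/n₁ = tan 48.02° = 1.1114, n₃/n₂ = tan 46.67° = 1.0601.
n₃/n₁ = 1.1781. Then tan θ_B(1→3) = n₃/n₁, so θ_B(1→3) = arctan(1.1781) = 49.68°.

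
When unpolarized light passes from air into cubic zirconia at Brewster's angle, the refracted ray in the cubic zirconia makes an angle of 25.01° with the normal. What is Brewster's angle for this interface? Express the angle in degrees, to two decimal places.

θ_B ≈ 64.99°

At Brewster's angle the reflected and refracted rays are perpendicular, so θ_B + θ_t = 90°.
θ_B = 90° − 25.01° = 64.99°.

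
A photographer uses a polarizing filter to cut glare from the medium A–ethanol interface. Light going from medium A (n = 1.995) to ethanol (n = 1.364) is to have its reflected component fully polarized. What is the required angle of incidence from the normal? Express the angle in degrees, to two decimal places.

θ_B ≈ 34.36°

Brewster's condition: tan θ_B = n₂/n₁ = 1.364/1.995 = 0.6837.
So θ_B = arctan 0.6837 = 34.36°.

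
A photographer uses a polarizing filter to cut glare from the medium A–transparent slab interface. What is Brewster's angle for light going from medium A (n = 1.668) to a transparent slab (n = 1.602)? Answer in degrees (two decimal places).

θ_B ≈ 43.84°

Brewster's condition: tan θ_B = n₂/n₁ = 1.602/1.668 = 0.9604.
So θ_B = arctan 0.9604 = 43.84°.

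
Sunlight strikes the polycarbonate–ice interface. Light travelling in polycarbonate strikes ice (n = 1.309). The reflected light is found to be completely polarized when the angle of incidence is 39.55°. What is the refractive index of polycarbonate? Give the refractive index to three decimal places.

n ≈ 1.585

At the Brewster angle, tan θ_B = n₂/n₁ with n₁ on the incident side (polycarbonate) and n₂ on the transmitted side (ice).
n₁ = n₂ / tan θ_B = 1.309 / tan 39.55° = 1.585.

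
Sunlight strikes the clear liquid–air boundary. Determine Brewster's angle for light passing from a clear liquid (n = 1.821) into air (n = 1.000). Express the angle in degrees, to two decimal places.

At Brewster's angle the reflected and refracted rays are perpendicular, which with Snell's law gives tan θ_B = n₂/n₁.
Here n₂/n₁ = 1.000/1.821 = 0.5491, and Brewster's law gives tan θ_B = n₂/n₁. Taking the arctangent, θ_B = 28.77°.

θ_B ≈ 28.77°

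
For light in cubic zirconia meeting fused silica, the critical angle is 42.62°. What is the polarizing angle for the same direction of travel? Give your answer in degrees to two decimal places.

θ_B ≈ 34.10°

sin θ_c = n₂/n₁, so n₂/n₁ = sin 42.62° = 0.6771.
Brewster: tan θ_B = n₂/n₁ = 0.6771.
θ_B = arctan(0.6771) = 34.10°.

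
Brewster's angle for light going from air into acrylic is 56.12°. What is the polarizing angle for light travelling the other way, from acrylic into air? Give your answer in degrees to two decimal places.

θ_B' ≈ 33.88°

Reversing the direction swaps n₁ and n₂, so tan θ_B' = 1/tan θ_B and θ_B' = 90° − θ_B.
Hence θ_B' = 90° − 56.12° = 33.88°.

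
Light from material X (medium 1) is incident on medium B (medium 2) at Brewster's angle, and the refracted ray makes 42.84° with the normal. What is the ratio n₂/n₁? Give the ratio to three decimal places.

n₂/n₁ ≈ 1.078

θ_B + θ_t = 90°, so θ_B = 90° − 42.84° = 47.16°.
Then n₂/n₁ = tan θ_B = tan 47.16° = 1.078.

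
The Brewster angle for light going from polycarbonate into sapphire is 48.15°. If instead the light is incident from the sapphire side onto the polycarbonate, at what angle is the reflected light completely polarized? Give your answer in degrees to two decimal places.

θ_B' ≈ 41.85°

tan θ_B' = n₁/n₂ = 1/tan θ_B, so θ_B' = 90° − θ_B.
θ_B' = 90° − 48.15° = 41.85°.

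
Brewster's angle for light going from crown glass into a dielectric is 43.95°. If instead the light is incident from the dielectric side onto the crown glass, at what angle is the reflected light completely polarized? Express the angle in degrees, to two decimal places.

θ_B' ≈ 46.05°

The two Brewster angles are complementary: θ_B' = 90° − θ_B = 90° − 43.95° = 46.05°.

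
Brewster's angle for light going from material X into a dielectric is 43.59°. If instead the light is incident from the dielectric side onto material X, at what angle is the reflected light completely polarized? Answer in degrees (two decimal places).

θ_B' ≈ 46.41°

tan θ_B' = n₁/n₂ = 1/tan θ_B, so θ_B' = 90° − θ_B.
θ_B' = 90° − 43.59° = 46.41°.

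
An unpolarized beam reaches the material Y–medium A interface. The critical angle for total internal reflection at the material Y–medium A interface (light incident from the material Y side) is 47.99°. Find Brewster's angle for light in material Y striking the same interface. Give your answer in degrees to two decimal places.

θ_B ≈ 36.61°

n₂/n₁ = sin θ_c = sin 47.99° = 0.7430.
tan θ_B equals the same ratio, so θ_B = arctan(0.7430) = 36.61°.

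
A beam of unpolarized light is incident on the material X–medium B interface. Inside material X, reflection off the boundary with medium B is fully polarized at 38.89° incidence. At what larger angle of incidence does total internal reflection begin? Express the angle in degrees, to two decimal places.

From Brewster, n₂/n₁ = tan θ_B = tan 38.89° = 0.8066.
Then sin θ_c = n₂/n₁ = 0.8066, so θ_c = arcsin 0.8066 = 53.77°.

θ_c ≈ 53.77°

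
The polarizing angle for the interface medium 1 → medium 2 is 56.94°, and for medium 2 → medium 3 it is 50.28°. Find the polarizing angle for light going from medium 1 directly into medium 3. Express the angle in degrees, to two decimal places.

θ_B ≈ 61.60°

tan θ_B(1→2) = n₂/n₁ = tan 56.94° = 1.5363.
tan θ_B(2→3) = n₃/n₂ = tan 50.28° = 1.2037.
n₃/n₁ = 1.8492. Then tan θ_B(1→3) = n₃/n₁, so θ_B(1→3) = arctan(1.8492) = 61.60°.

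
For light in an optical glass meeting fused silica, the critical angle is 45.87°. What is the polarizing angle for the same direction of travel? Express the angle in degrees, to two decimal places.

θ_B ≈ 35.67°

sin θ_c = n₂/n₁, so n₂/n₁ = sin 45.87° = 0.7178.
Brewster: tan θ_B = n₂/n₁ = 0.7178.
θ_B = arctan(0.7178) = 35.67°.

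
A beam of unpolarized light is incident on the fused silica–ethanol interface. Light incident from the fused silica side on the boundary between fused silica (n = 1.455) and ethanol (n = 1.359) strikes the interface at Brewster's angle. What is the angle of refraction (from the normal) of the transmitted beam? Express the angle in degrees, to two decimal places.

θ_t ≈ 46.95°

First find Brewster's angle: tan θ_B = 1.359/1.455 = 0.9340, giving θ_B = 43.05°.
Since θ_B + θ_t = 90° at Brewster incidence, θ_t = 90° − 43.05° = 46.95°.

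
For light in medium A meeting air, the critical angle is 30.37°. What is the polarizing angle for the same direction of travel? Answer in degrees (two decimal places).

At the critical angle sin θ_c = n₂/n₁, giving n₂/n₁ = sin 30.37° = 0.5056.
Then tan θ_B = n₂/n₁ = 0.5056, so θ_B = arctan 0.5056 = 26.82°.

θ_B ≈ 26.82°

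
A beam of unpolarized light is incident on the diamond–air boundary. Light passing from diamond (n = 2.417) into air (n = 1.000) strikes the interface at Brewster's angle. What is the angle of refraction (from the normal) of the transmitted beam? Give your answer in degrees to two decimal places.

First find Brewster's angle: tan θ_B = 1.000/2.417 = 0.4137, giving θ_B = 22.48°.
Since θ_B + θ_t = 90° at Brewster incidence, θ_t = 90° − 22.48° = 67.52°.

θ_t ≈ 67.52°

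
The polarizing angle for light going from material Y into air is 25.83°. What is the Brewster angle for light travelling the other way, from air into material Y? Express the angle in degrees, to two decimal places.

θ_B' ≈ 64.17°

tan θ_B' = n₁/n₂ = 1/tan θ_B, so θ_B' = 90° − θ_B.
θ_B' = 90° − 25.83° = 64.17°.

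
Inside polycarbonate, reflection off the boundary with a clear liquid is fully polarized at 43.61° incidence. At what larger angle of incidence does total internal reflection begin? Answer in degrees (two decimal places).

From Brewster, n₂/n₁ = tan θ_B = tan 43.61° = 0.9526.
Then sin θ_c = n₂/n₁ = 0.9526, so θ_c = arcsin 0.9526 = 72.29°.

θ_c ≈ 72.29°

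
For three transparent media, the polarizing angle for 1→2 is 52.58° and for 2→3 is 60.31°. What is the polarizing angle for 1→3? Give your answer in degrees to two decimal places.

θ_B ≈ 66.43°

tan θ_B(1→2) = n₂/n₁ = tan 52.58° = 1.3070.
tan θ_B(2→3) = n₃/n₂ = tan 60.31° = 1.7539.
Multiplying, n₃/n₁ = 1.3070 × 1.7539 = 2.2923, and θ_B(1→3) = arctan 2.2923 = 66.43°.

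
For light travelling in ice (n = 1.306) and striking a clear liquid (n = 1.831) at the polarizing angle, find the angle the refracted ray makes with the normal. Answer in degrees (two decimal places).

θ_t ≈ 35.50°

θ_B = arctan(n₂/n₁) = arctan(1.831/1.306) = 54.50°.
At Brewster's angle the reflected and refracted rays are perpendicular, so θ_t = 90° − θ_B = 90° − 54.50° = 35.50°.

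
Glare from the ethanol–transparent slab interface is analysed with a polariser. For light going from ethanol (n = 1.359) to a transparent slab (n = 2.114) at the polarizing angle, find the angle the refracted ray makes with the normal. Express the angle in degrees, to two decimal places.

tan θ_B = n₂/n₁ = 2.114/1.359 = 1.5556, so θ_B = 57.26°.
The refracted ray is perpendicular to the reflected ray, so θ_t = 90° − θ_B = 32.74°.

θ_t ≈ 32.74°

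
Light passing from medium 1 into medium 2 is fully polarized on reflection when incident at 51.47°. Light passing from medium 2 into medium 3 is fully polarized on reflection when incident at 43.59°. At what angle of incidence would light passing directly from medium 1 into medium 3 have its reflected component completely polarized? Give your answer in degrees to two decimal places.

θ_B ≈ 50.09°

tan θ_B(1→2) = n₂/n₁ = tan 51.47° = 1.2558.
tan θ_B(2→3) = n₃/n₂ = tan 43.59° = 0.9520.
n₃/n₁ = 1.1955. Then tan θ_B(1→3) = n₃/n₁, so θ_B(1→3) = arctan(1.1955) = 50.09°.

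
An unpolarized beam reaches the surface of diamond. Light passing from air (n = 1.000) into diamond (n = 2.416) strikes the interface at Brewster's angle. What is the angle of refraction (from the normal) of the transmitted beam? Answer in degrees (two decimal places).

First find Brewster's angle: tan θ_B = 2.416/1.000 = 2.4160, giving θ_B = 67.51°.
At Brewster's angle the reflected and refracted rays are perpendicular, so θ_t = 90° − θ_B = 90° − 67.51° = 22.49°.

θ_t ≈ 22.49°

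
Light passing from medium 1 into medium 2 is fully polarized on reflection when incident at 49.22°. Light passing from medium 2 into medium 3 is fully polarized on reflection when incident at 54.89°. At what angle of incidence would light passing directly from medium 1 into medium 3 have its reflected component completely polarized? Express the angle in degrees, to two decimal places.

Each Brewster angle gives a ratio: n₂/n₁ = tan 49.22° = 1.1593, n₃/n₂ = tan 54.89° = 1.4223.
So n₃/n₁ = (n₂/n₁)(n₃/n₂) = 1.1593 × 1.4223 = 1.6489.
θ_B(1→3) = arctan(1.6489) = 58.77°.

θ_B ≈ 58.77°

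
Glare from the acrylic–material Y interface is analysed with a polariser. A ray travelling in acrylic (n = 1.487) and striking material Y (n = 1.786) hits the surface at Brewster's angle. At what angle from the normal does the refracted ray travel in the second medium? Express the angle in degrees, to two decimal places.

tan θ_B = n₂/n₁ = 1.786/1.487 = 1.2011, so θ_B = 50.22°.
The refracted ray is perpendicular to the reflected ray, so θ_t = 90° − θ_B = 39.78°.

θ_t ≈ 39.78°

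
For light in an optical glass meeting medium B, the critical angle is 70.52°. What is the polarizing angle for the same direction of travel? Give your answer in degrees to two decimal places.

θ_B ≈ 43.31°

n₂/n₁ = sin θ_c = sin 70.52° = 0.9428.
tan θ_B equals the same ratio, so θ_B = arctan(0.9428) = 43.31°.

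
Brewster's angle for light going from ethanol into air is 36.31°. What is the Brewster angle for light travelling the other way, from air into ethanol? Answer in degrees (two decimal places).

Reversing the direction swaps n₁ and n₂, so tan θ_B' = 1/tan θ_B and θ_B' = 90° − θ_B.
Hence θ_B' = 90° − 36.31° = 53.69°.

θ_B' ≈ 53.69°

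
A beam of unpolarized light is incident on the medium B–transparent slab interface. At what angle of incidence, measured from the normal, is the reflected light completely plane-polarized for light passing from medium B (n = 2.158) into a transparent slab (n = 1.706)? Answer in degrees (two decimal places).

Brewster's condition: tan θ_B = n₂/n₁ = 1.706/2.158 = 0.7905. Taking the arctangent, θ_B = 38.33°.

θ_B ≈ 38.33°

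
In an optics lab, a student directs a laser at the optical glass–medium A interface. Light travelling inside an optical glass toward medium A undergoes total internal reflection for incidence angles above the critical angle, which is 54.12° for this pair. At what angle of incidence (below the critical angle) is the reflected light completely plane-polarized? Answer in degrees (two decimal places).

θ_B ≈ 39.02°

n₂/n₁ = sin θ_c = sin 54.12° = 0.8102.
tan θ_B equals the same ratio, so θ_B = arctan(0.8102) = 39.02°.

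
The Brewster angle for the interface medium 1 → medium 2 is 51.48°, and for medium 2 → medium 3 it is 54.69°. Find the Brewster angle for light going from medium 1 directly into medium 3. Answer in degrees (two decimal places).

tan θ_B(1→2) = n₂/n₁ = tan 51.48° = 1.2563.
tan θ_B(2→3) = n₃/n₂ = tan 54.69° = 1.4118.
So n₃/n₁ = (n₂/n₁)(n₃/n₂) = 1.2563 × 1.4118 = 1.7736.
θ_B(1→3) = arctan(1.7736) = 60.59°.

θ_B ≈ 60.59°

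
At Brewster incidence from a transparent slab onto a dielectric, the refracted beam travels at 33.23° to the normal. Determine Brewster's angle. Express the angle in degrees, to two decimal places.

Brewster's condition makes the reflected and refracted beams perpendicular: θ_B + θ_t = 90°.
θ_B = 90° − 33.23° = 56.77°.

θ_B ≈ 56.77°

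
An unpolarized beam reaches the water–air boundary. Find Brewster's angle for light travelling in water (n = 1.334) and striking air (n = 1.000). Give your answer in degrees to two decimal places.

θ_B ≈ 36.86°

Here n₂/n₁ = 1.000/1.334 = 0.7496, and Brewster's law gives tan θ_B = n₂/n₁.
θ_B = arctan(0.7496) = 36.86°.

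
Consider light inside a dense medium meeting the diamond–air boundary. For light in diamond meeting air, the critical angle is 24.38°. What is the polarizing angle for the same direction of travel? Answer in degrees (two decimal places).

θ_B ≈ 22.43°

sin θ_c = n₂/n₁, so n₂/n₁ = sin 24.38° = 0.4128.
Brewster: tan θ_B = n₂/n₁ = 0.4128.
θ_B = arctan(0.4128) = 22.43°.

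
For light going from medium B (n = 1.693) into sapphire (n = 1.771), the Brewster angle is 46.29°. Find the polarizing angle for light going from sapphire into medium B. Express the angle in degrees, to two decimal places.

θ_B' ≈ 43.71°

Reversing the direction swaps n₁ and n₂, so tan θ_B' = 1/tan θ_B and θ_B' = 90° − θ_B.
Hence θ_B' = 90° − 46.29° = 43.71°.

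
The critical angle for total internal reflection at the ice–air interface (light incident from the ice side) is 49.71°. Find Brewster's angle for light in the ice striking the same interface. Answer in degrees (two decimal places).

n₂/n₁ = sin θ_c = sin 49.71° = 0.7628.
tan θ_B equals the same ratio, so θ_B = arctan(0.7628) = 37.34°.

θ_B ≈ 37.34°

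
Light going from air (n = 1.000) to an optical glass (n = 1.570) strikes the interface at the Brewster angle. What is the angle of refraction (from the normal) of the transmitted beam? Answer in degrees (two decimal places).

θ_t ≈ 32.49°

θ_B = arctan(n₂/n₁) = arctan(1.570/1.000) = 57.51°.
At Brewster's angle the reflected and refracted rays are perpendicular, so θ_t = 90° − θ_B = 90° − 57.51° = 32.49°.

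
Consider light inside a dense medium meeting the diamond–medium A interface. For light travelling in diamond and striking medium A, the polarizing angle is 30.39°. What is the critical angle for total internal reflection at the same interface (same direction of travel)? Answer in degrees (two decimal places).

θ_c ≈ 35.91°

n₂/n₁ = tan 30.39° = 0.5865; the critical angle satisfies sin θ_c = n₂/n₁.
θ_c = arcsin(0.5865) = 35.91°.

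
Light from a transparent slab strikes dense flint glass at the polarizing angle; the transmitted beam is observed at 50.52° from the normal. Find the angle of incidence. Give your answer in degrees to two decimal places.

θ_B ≈ 39.48°

At Brewster's angle the reflected and refracted rays are perpendicular, so θ_B + θ_t = 90°.
θ_B = 90° − 50.52° = 39.48°.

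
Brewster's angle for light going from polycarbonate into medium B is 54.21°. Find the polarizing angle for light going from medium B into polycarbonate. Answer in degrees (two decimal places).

Reversing the direction swaps n₁ and n₂, so tan θ_B' = 1/tan θ_B and θ_B' = 90° − θ_B.
Hence θ_B' = 90° − 54.21° = 35.79°.

θ_B' ≈ 35.79°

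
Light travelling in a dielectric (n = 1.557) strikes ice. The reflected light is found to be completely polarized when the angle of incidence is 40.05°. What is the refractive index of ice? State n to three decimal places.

n ≈ 1.309

Full polarization of the reflected beam means tan θ_B = n₂/n₁, where n₁ is the incident medium (a dielectric).
n₂ = n₁ tan θ_B = 1.557 × tan 40.05° = 1.309.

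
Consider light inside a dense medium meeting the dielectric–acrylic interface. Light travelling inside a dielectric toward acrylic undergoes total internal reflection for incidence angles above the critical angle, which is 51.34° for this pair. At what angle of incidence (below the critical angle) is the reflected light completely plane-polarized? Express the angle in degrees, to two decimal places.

θ_B ≈ 37.99°

sin θ_c = n₂/n₁, so n₂/n₁ = sin 51.34° = 0.7809.
Brewster: tan θ_B = n₂/n₁ = 0.7809.
θ_B = arctan(0.7809) = 37.99°.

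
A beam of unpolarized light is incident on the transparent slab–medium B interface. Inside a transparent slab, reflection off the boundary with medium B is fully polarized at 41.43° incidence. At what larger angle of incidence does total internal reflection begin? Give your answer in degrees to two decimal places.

θ_c ≈ 61.95°

tan θ_B = n₂/n₁ = tan 41.43° = 0.8825.
Total internal reflection: sin θ_c = n₂/n₁ = 0.8825.
θ_c = arcsin(0.8825) = 61.95°.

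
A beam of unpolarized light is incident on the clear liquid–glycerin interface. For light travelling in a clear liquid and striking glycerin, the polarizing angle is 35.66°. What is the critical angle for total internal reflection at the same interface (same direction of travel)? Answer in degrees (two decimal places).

tan θ_B = n₂/n₁ = tan 35.66° = 0.7175.
Total internal reflection: sin θ_c = n₂/n₁ = 0.7175.
θ_c = arcsin(0.7175) = 45.85°.

θ_c ≈ 45.85°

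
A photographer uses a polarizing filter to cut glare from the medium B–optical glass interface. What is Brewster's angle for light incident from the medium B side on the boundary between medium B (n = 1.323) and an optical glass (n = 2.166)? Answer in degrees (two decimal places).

Brewster's condition: tan θ_B = n₂/n₁ = 2.166/1.323 = 1.6372. Taking the arctangent, θ_B = 58.58°.

θ_B ≈ 58.58°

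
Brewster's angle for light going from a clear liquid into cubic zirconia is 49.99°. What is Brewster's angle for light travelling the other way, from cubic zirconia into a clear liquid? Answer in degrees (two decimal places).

θ_B' ≈ 40.01°

Reversing the direction swaps n₁ and n₂, so tan θ_B' = 1/tan θ_B and θ_B' = 90° − θ_B.
Hence θ_B' = 90° − 49.99° = 40.01°.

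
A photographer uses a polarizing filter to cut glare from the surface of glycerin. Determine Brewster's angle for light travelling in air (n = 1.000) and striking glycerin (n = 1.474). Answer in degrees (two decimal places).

Here n₂/n₁ = 1.474/1.000 = 1.4740, and Brewster's law gives tan θ_B = n₂/n₁.
θ_B = arctan(1.4740) = 55.85°.

θ_B ≈ 55.85°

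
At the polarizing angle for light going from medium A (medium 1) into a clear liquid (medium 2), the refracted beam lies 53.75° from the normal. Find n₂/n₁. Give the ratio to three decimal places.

θ_B + θ_t = 90°, so θ_B = 90° − 53.75° = 36.25°.
tan θ_B = n₂/n₁, so n₂/n₁ = tan 36.25° = 0.733.

n₂/n₁ ≈ 0.733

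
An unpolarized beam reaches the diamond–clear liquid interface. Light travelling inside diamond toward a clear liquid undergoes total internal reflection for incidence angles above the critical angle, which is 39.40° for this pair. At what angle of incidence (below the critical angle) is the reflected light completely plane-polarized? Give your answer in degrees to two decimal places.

At the critical angle sin θ_c = n₂/n₁, giving n₂/n₁ = sin 39.40° = 0.6347.
Then tan θ_B = n₂/n₁ = 0.6347, so θ_B = arctan 0.6347 = 32.40°.

θ_B ≈ 32.40°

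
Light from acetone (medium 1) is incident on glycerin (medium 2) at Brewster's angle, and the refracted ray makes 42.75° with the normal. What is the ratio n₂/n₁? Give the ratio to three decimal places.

At Brewster incidence θ_B = 90° − θ_t = 90° − 42.75° = 47.25°.
Then n₂/n₁ = tan θ_B = tan 47.25° = 1.082.

n₂/n₁ ≈ 1.082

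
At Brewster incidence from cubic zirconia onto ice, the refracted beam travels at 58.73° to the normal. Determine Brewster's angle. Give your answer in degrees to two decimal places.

θ_B ≈ 31.27°

At Brewster's angle the reflected and refracted rays are perpendicular, so θ_B + θ_t = 90°.
θ_B = 90° − 58.73° = 31.27°.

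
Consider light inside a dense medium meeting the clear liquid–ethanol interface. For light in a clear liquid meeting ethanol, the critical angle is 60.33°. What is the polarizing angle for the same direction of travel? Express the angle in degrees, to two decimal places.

sin θ_c = n₂/n₁, so n₂/n₁ = sin 60.33° = 0.8689.
Brewster: tan θ_B = n₂/n₁ = 0.8689.
θ_B = arctan(0.8689) = 40.99°.

θ_B ≈ 40.99°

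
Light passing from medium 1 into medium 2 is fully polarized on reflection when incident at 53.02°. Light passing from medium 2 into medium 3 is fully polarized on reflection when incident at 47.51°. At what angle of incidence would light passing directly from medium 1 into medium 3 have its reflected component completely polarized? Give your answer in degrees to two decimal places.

θ_B ≈ 55.40°

n₂/n₁ = tan 53.02° = 1.3280 and n₃/n₂ = tan 47.51° = 1.0917.
Multiplying, n₃/n₁ = 1.3280 × 1.0917 = 1.4498, and θ_B(1→3) = arctan 1.4498 = 55.40°.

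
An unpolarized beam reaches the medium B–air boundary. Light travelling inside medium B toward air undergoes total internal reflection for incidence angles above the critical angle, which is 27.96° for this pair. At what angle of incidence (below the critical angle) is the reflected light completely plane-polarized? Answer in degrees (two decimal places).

n₂/n₁ = sin θ_c = sin 27.96° = 0.4689.
tan θ_B equals the same ratio, so θ_B = arctan(0.4689) = 25.12°.

θ_B ≈ 25.12°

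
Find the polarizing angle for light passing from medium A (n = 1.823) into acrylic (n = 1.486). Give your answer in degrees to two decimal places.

θ_B ≈ 39.18°

Brewster's condition: tan θ_B = n₂/n₁ = 1.486/1.823 = 0.8151.
θ_B = arctan(0.8151) = 39.18°.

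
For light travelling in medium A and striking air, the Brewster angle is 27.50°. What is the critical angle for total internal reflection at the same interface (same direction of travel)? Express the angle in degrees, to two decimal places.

n₂/n₁ = tan 27.50° = 0.5206; the critical angle satisfies sin θ_c = n₂/n₁.
θ_c = arcsin(0.5206) = 31.37°.

θ_c ≈ 31.37°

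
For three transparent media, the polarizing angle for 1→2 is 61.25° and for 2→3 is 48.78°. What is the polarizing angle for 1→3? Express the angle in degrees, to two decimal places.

n₂/n₁ = tan 61.25° = 1.8228 and n₃/n₂ = tan 48.78° = 1.1415.
Multiplying, n₃/n₁ = 1.8228 × 1.1415 = 2.0807, and θ_B(1→3) = arctan 2.0807 = 64.33°.

θ_B ≈ 64.33°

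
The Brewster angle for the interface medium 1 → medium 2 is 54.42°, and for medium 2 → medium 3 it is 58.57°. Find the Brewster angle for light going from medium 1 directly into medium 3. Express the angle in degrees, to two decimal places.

θ_B ≈ 66.39°

Each Brewster angle gives a ratio: n₂/n₁ = tan 54.42° = 1.3978, n₃/n₂ = tan 58.57° = 1.6363.
n₃/n₁ = 2.2873. Then tan θ_B(1→3) = n₃/n₁, so θ_B(1→3) = arctan(2.2873) = 66.39°.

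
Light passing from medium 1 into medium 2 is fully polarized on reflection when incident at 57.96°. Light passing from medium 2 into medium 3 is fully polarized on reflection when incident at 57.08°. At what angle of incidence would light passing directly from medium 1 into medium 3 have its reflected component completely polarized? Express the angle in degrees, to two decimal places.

θ_B ≈ 67.94°

Each Brewster angle gives a ratio: n₂/n₁ = tan 57.96° = 1.5979, n₃/n₂ = tan 57.08° = 1.5446.
So n₃/n₁ = (n₂/n₁)(n₃/n₂) = 1.5979 × 1.5446 = 2.4680.
θ_B(1→3) = arctan(2.4680) = 67.94°.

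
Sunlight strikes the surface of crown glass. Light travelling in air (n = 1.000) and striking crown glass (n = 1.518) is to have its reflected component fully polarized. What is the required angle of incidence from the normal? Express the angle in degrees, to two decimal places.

θ_B ≈ 56.62°

Brewster's condition: tan θ_B = n₂/n₁ = 1.518/1.000 = 1.5180. Taking the arctangent, θ_B = 56.62°.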